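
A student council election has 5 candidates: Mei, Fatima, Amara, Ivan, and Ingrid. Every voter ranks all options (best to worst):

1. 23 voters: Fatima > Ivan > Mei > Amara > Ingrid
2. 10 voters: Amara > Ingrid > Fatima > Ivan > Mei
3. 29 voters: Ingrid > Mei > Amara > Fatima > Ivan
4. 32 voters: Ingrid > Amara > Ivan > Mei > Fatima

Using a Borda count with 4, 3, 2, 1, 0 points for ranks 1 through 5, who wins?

Mei: 23·2 + 10·0 + 29·3 + 32·1 = 165
Fatima: 23·4 + 10·2 + 29·1 + 32·0 = 141
Amara: 23·1 + 10·4 + 29·2 + 32·3 = 217
Ivan: 23·3 + 10·1 + 29·0 + 32·2 = 143
Ingrid: 23·0 + 10·3 + 29·4 + 32·4 = 274
Ingrid has the highest Borda score (274).

Ingrid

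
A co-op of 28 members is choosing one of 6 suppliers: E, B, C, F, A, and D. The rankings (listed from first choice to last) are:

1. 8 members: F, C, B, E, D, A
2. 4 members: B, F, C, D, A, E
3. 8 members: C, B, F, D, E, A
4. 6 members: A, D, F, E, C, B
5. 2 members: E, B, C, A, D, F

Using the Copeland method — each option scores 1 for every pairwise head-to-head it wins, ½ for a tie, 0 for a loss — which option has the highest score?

F

E: beats A; loses to B, C, F, and D → score 1.
B: beats E, A, and D; ties F; loses to C → score 3.5.
C: beats E, B, A, and D; loses to F → score 4.
F: beats E, C, A, and D; ties B → score 4.5.
A: loses to E, B, C, F, and D → score 0.
D: beats E and A; loses to B, C, and F → score 2.
F has the best pairwise record.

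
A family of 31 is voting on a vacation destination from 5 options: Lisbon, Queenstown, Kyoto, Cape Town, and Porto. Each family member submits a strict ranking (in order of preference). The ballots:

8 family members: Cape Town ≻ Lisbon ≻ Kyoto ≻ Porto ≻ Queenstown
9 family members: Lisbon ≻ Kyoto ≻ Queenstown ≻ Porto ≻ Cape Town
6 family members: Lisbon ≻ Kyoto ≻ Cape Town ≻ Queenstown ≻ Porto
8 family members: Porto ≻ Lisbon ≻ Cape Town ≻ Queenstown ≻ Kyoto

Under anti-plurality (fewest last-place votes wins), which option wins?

Last-place votes: Lisbon 0, Queenstown 8, Kyoto 8, Cape Town 9, Porto 6.
Lisbon is ranked last by the fewest voters, so Lisbon wins.

Lisbon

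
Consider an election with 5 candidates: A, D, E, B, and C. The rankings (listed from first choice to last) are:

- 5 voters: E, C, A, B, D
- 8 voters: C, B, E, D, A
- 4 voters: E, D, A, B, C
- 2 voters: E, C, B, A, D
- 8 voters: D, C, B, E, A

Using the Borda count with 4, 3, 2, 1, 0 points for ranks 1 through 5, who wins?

A: 5·2 + 8·0 + 4·2 + 2·1 + 8·0 = 20
D: 5·0 + 8·1 + 4·3 + 2·0 + 8·4 = 52
E: 5·4 + 8·2 + 4·4 + 2·4 + 8·1 = 68
B: 5·1 + 8·3 + 4·1 + 2·2 + 8·2 = 53
C: 5·3 + 8·4 + 4·0 + 2·3 + 8·3 = 77
C has the highest Borda score (77).

C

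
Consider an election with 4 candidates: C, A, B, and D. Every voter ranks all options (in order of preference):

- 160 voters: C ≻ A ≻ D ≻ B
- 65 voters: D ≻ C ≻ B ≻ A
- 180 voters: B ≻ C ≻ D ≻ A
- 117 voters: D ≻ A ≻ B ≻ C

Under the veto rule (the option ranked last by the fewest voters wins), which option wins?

D

Last-place votes: C 117, A 245, B 160, D 0.
D is ranked last by the fewest voters, so D wins.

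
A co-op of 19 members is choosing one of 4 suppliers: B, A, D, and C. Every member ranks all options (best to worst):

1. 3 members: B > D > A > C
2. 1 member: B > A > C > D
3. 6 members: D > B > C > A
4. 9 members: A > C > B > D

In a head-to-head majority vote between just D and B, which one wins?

Voters preferring D to B: 6; preferring B to D: 13.
B wins the head-to-head.

B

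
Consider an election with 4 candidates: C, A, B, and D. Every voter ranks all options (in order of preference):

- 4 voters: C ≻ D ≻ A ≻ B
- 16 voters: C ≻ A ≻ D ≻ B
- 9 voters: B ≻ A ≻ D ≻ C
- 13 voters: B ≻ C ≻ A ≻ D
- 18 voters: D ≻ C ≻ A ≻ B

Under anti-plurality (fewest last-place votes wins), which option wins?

A

Last-place votes: C 9, A 0, B 38, D 13.
A is ranked last by the fewest voters, so A wins.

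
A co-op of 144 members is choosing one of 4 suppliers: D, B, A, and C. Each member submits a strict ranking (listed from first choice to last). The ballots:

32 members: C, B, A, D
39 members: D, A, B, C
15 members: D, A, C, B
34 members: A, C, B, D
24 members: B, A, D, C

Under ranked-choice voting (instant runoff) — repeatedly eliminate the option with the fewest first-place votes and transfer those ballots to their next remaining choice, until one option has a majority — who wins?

A

Round 1: D 54, B 24, A 34, C 32. Eliminate B.
Round 2: D 54, A 58, C 32. Eliminate C.
Round 3: D 54, A 90. A has a majority.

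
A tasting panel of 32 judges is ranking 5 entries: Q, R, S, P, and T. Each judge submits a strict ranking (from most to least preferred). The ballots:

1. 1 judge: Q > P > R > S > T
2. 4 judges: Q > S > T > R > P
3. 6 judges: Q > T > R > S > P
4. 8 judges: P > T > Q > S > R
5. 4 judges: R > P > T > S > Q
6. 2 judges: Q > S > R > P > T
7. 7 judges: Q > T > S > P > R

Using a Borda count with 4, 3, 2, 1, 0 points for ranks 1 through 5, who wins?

Q

Q: 1·4 + 4·4 + 6·4 + 8·2 + 4·0 + 2·4 + 7·4 = 96
R: 1·2 + 4·1 + 6·2 + 8·0 + 4·4 + 2·2 + 7·0 = 38
S: 1·1 + 4·3 + 6·1 + 8·1 + 4·1 + 2·3 + 7·2 = 51
P: 1·3 + 4·0 + 6·0 + 8·4 + 4·3 + 2·1 + 7·1 = 56
T: 1·0 + 4·2 + 6·3 + 8·3 + 4·2 + 2·0 + 7·3 = 79
Q has the highest Borda score (96).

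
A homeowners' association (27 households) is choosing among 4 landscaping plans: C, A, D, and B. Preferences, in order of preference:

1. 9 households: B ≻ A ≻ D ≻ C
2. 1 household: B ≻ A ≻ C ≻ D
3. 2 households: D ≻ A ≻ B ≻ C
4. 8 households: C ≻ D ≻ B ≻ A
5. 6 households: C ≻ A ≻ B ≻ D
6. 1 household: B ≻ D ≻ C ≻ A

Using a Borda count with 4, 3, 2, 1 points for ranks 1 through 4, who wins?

C: 9·1 + 1·2 + 2·1 + 8·4 + 6·4 + 1·2 = 71
A: 9·3 + 1·3 + 2·3 + 8·1 + 6·3 + 1·1 = 63
D: 9·2 + 1·1 + 2·4 + 8·3 + 6·1 + 1·3 = 60
B: 9·4 + 1·4 + 2·2 + 8·2 + 6·2 + 1·4 = 76
B has the highest Borda score (76).

B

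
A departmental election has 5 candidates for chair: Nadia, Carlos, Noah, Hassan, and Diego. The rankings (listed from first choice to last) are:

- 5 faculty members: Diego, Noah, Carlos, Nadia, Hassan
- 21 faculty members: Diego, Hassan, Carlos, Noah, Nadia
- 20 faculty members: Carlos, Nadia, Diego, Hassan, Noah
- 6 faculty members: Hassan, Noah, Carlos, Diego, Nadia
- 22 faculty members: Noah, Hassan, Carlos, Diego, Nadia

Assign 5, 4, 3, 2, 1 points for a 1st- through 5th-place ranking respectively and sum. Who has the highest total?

Carlos

Nadia: 5·2 + 21·1 + 20·4 + 6·1 + 22·1 = 139
Carlos: 5·3 + 21·3 + 20·5 + 6·3 + 22·3 = 262
Noah: 5·4 + 21·2 + 20·1 + 6·4 + 22·5 = 216
Hassan: 5·1 + 21·4 + 20·2 + 6·5 + 22·4 = 247
Diego: 5·5 + 21·5 + 20·3 + 6·2 + 22·2 = 246
Carlos has the highest Borda score (262).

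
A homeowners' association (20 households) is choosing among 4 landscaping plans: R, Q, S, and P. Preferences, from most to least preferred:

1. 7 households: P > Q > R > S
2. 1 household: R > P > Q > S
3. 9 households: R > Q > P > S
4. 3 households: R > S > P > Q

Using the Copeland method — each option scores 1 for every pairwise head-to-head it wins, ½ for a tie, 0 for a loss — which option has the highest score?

R

R: beats Q, S, and P → score 3.
Q: beats S; loses to R and P → score 1.
S: loses to R, Q, and P → score 0.
P: beats Q and S; loses to R → score 2.
R has the best pairwise record.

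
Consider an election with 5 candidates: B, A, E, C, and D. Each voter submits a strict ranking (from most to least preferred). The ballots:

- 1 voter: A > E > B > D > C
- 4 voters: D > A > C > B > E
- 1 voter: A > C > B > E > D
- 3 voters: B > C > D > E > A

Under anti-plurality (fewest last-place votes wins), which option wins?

B

Last-place votes: B 0, A 3, E 4, C 1, D 1.
B is ranked last by the fewest voters, so B wins.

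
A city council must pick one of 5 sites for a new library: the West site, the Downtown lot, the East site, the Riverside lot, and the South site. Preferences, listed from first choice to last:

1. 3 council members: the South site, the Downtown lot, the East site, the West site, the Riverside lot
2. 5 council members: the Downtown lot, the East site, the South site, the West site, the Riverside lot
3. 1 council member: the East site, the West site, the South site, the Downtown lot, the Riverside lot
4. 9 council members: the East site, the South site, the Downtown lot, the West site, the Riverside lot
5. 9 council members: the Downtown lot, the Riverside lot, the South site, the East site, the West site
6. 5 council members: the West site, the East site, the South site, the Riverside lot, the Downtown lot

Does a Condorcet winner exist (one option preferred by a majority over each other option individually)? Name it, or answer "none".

none

Checking pairwise contests:
the Downtown lot beats the West site 26–6.
the South site beats the Downtown lot 18–14.
the Downtown lot beats the East site 17–15.
the West site beats the Riverside lot 23–9.
the East site beats the South site 20–12.
Every option loses at least one head-to-head, so there is no Condorcet winner.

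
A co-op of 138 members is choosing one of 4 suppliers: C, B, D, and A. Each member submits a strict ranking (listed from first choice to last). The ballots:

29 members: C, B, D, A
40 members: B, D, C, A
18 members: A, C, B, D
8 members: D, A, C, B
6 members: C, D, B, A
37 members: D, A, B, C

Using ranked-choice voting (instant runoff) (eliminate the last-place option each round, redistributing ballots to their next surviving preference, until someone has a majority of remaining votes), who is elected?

D

Round 1: C 35, B 40, D 45, A 18. Eliminate A.
Round 2: C 53, B 40, D 45. Eliminate B.
Round 3: C 53, D 85. D has a majority.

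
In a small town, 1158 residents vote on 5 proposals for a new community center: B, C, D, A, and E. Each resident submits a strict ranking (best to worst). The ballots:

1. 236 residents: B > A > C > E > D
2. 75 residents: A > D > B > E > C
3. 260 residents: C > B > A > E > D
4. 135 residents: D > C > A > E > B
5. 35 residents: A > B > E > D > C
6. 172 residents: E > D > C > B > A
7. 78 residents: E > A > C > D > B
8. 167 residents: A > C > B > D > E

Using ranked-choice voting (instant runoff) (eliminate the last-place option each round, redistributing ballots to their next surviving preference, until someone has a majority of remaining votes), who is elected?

Round 1: B 236, C 260, D 135, A 277, E 250. Eliminate D.
Round 2: B 236, C 395, A 277, E 250. Eliminate B.
Round 3: C 395, A 513, E 250. Eliminate E.
Round 4: C 567, A 591. A has a majority.

A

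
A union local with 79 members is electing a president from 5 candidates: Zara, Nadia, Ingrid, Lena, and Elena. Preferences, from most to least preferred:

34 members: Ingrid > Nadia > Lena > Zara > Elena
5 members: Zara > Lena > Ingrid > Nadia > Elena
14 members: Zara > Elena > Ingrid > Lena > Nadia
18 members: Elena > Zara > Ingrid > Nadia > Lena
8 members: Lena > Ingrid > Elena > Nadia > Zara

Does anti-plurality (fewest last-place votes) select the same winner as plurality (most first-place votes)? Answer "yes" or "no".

yes

Anti-plurality — last-place votes: Zara 8, Nadia 14, Ingrid 0, Lena 18, Elena 39. Winner: Ingrid.
Plurality — first-place votes: Zara 19, Nadia 0, Ingrid 34, Lena 8, Elena 18. Winner: Ingrid.
The two methods agree.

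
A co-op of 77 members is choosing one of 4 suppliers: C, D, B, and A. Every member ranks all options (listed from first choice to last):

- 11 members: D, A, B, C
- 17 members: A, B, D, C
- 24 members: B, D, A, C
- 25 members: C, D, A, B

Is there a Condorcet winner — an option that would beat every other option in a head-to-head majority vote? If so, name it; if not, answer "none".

Checking pairwise contests:
D beats C 52–25.
B beats D 41–36.
A beats B 53–24.
D beats A 60–17.
Every option loses at least one head-to-head, so there is no Condorcet winner.

none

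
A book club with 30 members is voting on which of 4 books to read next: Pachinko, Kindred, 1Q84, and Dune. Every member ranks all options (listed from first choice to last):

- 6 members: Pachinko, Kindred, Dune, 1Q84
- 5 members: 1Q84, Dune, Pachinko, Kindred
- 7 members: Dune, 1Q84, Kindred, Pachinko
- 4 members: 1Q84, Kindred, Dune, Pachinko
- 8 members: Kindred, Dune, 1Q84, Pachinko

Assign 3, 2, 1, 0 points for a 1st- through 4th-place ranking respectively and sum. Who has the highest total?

Pachinko: 6·3 + 5·1 + 7·0 + 4·0 + 8·0 = 23
Kindred: 6·2 + 5·0 + 7·1 + 4·2 + 8·3 = 51
1Q84: 6·0 + 5·3 + 7·2 + 4·3 + 8·1 = 49
Dune: 6·1 + 5·2 + 7·3 + 4·1 + 8·2 = 57
Dune has the highest Borda score (57).

Dune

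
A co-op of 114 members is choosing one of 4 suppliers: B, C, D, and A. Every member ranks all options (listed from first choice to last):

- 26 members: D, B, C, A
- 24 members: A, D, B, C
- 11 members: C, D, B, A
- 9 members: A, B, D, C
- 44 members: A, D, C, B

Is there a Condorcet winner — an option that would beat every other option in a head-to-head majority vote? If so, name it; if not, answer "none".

A vs B: 77–37 for A.
A vs C: 77–37 for A.
A vs D: 77–37 for A.
A beats every other option head-to-head.

A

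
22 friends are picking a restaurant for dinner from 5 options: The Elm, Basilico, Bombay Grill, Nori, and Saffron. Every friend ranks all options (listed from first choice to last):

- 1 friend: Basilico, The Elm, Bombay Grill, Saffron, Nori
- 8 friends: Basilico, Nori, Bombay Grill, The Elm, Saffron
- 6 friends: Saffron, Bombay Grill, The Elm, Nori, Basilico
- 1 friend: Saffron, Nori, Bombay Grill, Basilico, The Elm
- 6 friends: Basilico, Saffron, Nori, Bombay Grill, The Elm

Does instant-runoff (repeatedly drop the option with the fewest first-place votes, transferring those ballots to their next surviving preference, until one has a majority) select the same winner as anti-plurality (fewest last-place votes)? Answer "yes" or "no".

no

Instant-runoff — R1 The Elm 0, Basilico 15, Bombay Grill 0, Nori 0, Saffron 7 (Basilico winner). Winner: Basilico.
Anti-plurality — last-place votes: The Elm 7, Basilico 6, Bombay Grill 0, Nori 1, Saffron 8. Winner: Bombay Grill.
The two methods disagree.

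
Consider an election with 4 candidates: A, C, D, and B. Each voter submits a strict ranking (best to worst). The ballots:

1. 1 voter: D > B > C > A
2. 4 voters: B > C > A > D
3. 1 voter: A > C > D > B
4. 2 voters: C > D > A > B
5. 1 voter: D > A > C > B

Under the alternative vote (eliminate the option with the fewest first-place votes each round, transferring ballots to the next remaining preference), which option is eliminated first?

A

Round 1: A 1, C 2, D 2, B 4. Eliminate A.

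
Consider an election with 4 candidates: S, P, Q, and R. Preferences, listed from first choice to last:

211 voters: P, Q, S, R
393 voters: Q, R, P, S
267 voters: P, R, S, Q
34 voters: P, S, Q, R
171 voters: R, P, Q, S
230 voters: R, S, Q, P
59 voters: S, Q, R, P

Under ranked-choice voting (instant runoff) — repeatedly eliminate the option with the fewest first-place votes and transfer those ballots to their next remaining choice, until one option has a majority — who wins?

P

Round 1: S 59, P 512, Q 393, R 401. Eliminate S.
Round 2: P 512, Q 452, R 401. Eliminate R.
Round 3: P 683, Q 682. P has a majority.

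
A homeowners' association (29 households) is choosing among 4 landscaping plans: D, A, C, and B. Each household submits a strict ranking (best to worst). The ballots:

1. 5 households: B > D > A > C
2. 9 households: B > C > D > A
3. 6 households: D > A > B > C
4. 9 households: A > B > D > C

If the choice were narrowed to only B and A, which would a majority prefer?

Voters preferring B to A: 14; preferring A to B: 15.
A wins the head-to-head.

A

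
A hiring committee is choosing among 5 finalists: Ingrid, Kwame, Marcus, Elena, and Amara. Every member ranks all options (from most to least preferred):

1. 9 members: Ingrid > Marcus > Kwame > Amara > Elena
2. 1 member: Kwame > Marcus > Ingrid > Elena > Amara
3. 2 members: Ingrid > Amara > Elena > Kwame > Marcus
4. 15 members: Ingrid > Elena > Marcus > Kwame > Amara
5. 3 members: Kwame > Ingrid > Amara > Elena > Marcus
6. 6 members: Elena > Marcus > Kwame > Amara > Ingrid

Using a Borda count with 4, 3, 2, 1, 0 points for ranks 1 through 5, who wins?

Ingrid

Ingrid: 9·4 + 1·2 + 2·4 + 15·4 + 3·3 + 6·0 = 115
Kwame: 9·2 + 1·4 + 2·1 + 15·1 + 3·4 + 6·2 = 63
Marcus: 9·3 + 1·3 + 2·0 + 15·2 + 3·0 + 6·3 = 78
Elena: 9·0 + 1·1 + 2·2 + 15·3 + 3·1 + 6·4 = 77
Amara: 9·1 + 1·0 + 2·3 + 15·0 + 3·2 + 6·1 = 27
Ingrid has the highest Borda score (115).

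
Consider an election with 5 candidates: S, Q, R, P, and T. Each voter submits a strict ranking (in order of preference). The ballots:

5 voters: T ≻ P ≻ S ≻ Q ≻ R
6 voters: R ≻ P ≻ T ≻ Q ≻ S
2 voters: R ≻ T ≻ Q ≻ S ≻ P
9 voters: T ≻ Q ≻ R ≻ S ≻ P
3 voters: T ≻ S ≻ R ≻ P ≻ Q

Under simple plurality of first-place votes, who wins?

First-place votes: S 0, Q 0, R 8, P 0, T 17.
T has the most first-place votes.

T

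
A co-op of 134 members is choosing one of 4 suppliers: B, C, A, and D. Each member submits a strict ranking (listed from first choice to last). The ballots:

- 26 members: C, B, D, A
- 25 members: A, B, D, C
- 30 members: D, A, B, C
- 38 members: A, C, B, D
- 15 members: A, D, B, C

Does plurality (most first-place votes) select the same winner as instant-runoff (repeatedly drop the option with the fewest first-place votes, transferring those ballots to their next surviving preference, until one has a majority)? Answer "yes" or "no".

yes

Plurality — first-place votes: B 0, C 26, A 78, D 30. Winner: A.
Instant-runoff — R1 B 0, C 26, A 78, D 30 (A winner). Winner: A.
The two methods agree.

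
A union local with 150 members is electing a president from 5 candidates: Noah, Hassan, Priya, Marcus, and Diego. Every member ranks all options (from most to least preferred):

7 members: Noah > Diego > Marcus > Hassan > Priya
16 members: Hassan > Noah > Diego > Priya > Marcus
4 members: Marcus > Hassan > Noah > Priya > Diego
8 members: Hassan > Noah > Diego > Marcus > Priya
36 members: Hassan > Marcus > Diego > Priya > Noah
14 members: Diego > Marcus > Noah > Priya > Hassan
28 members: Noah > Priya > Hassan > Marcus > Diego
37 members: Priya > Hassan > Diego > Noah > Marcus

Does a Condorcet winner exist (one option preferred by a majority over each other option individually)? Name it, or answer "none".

none

Checking pairwise contests:
Hassan beats Noah 101–49.
Priya beats Hassan 79–71.
Noah beats Priya 77–73.
Noah beats Marcus 96–54.
Hassan beats Diego 129–21.
Every option loses at least one head-to-head, so there is no Condorcet winner.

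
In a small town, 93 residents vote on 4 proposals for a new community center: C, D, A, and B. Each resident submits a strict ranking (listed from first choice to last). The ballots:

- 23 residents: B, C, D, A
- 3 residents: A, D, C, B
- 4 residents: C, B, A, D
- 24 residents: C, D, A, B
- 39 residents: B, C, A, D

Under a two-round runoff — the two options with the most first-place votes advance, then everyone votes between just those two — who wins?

B

Round 1 first-place votes: C 28, D 0, A 3, B 62.
B and C advance.
Runoff: B is preferred to C by 62 voters; C by 31.
B wins the runoff.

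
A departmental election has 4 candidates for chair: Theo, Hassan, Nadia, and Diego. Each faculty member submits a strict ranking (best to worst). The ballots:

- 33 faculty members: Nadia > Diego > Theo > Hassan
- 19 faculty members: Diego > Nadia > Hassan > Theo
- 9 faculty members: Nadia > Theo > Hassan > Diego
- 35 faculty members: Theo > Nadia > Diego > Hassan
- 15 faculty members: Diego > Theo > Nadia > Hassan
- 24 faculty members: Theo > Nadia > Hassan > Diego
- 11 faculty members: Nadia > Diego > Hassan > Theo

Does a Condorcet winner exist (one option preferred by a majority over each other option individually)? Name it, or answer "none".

none

Checking pairwise contests:
Diego beats Theo 78–68.
Theo beats Hassan 116–30.
Theo beats Nadia 74–72.
Nadia beats Diego 112–34.
Every option loses at least one head-to-head, so there is no Condorcet winner.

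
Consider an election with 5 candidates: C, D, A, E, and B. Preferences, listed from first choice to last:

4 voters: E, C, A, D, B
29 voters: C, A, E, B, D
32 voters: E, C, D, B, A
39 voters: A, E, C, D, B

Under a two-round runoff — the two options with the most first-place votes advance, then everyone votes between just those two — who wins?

Round 1 first-place votes: C 29, D 0, A 39, E 36, B 0.
A and E advance.
Runoff: A is preferred to E by 68 voters; E by 36.
A wins the runoff.

A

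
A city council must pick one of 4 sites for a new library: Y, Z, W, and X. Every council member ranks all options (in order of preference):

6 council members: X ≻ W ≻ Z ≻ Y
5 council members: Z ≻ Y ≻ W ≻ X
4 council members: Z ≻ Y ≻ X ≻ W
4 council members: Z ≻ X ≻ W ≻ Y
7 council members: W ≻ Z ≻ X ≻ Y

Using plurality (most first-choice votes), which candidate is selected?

First-place votes: Y 0, Z 13, W 7, X 6.
Z has the most first-place votes.

Z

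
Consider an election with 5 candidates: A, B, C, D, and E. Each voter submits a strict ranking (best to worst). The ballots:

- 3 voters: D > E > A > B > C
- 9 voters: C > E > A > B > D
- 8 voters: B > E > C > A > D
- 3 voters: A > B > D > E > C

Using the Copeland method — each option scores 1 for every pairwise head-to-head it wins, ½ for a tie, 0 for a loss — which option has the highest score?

E

A: beats B and D; loses to C and E → score 2.
B: beats C and D; loses to A and E → score 2.
C: beats A and D; loses to B and E → score 2.
D: loses to A, B, C, and E → score 0.
E: beats A, B, C, and D → score 4.
E has the best pairwise record.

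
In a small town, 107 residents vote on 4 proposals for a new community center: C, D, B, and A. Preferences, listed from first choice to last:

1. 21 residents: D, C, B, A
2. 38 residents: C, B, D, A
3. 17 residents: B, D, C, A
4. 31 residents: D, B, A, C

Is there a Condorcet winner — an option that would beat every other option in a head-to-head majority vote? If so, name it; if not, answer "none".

none

Checking pairwise contests:
D beats C 69–38.
B beats D 55–52.
C beats B 59–48.
C beats A 76–31.
Every option loses at least one head-to-head, so there is no Condorcet winner.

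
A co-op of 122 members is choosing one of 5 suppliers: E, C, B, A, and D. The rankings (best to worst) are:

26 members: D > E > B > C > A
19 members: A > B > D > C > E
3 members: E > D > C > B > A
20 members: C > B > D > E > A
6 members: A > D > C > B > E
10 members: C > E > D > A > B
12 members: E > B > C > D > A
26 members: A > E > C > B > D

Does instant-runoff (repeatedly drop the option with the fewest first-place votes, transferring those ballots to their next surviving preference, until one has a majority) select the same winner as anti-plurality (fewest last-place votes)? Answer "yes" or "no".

yes

Instant-runoff — R1 E 15, C 30, B 0, A 51, D 26 (B out); R2 E 15, C 30, A 51, D 26 (E out); R3 C 42, A 51, D 29 (D out); R4 C 71, A 51 (C winner). Winner: C.
Anti-plurality — last-place votes: E 25, C 0, B 10, A 61, D 26. Winner: C.
The two methods agree.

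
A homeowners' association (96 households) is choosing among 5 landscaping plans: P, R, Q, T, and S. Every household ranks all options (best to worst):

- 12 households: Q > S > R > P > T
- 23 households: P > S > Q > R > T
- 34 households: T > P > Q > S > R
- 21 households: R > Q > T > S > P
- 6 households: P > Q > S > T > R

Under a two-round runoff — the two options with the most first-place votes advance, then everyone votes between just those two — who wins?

T

Round 1 first-place votes: P 29, R 21, Q 12, T 34, S 0.
T and P advance.
Runoff: T is preferred to P by 55 voters; P by 41.
T wins the runoff.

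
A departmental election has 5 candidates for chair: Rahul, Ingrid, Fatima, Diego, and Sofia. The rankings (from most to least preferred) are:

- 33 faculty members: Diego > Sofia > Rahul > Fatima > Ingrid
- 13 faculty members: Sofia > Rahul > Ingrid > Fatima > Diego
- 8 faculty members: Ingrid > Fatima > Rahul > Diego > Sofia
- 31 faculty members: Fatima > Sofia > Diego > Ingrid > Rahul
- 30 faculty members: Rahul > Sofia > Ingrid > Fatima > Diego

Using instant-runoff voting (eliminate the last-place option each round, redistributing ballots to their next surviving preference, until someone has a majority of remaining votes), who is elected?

Round 1: Rahul 30, Ingrid 8, Fatima 31, Diego 33, Sofia 13. Eliminate Ingrid.
Round 2: Rahul 30, Fatima 39, Diego 33, Sofia 13. Eliminate Sofia.
Round 3: Rahul 43, Fatima 39, Diego 33. Eliminate Diego.
Round 4: Rahul 76, Fatima 39. Rahul has a majority.

Rahul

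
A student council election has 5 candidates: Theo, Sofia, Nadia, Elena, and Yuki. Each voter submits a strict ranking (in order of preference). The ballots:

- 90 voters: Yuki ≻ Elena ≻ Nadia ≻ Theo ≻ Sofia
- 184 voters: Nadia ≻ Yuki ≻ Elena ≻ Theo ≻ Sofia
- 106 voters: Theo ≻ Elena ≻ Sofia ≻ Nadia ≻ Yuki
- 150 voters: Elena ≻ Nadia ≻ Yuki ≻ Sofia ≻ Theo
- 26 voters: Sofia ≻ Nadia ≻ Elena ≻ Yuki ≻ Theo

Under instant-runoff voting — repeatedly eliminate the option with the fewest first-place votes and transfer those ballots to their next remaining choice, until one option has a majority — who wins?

Elena

Round 1: Theo 106, Sofia 26, Nadia 184, Elena 150, Yuki 90. Eliminate Sofia.
Round 2: Theo 106, Nadia 210, Elena 150, Yuki 90. Eliminate Yuki.
Round 3: Theo 106, Nadia 210, Elena 240. Eliminate Theo.
Round 4: Nadia 210, Elena 346. Elena has a majority.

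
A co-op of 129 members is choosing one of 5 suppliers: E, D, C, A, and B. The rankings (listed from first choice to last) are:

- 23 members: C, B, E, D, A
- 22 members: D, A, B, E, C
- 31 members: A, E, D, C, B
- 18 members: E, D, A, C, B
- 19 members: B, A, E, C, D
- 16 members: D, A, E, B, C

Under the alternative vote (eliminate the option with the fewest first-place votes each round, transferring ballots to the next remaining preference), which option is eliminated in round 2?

Round 1: E 18, D 38, C 23, A 31, B 19. Eliminate E.
Round 2: D 56, C 23, A 31, B 19. Eliminate B.

B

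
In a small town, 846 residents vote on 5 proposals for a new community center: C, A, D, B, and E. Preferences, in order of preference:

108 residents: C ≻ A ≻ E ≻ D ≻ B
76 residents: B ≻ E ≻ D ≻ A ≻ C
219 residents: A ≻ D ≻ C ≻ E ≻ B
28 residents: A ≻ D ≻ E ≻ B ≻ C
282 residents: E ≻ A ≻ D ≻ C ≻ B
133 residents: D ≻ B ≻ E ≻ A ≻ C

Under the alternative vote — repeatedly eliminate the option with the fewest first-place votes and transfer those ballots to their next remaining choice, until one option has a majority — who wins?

Round 1: C 108, A 247, D 133, B 76, E 282. Eliminate B.
Round 2: C 108, A 247, D 133, E 358. Eliminate C.
Round 3: A 355, D 133, E 358. Eliminate D.
Round 4: A 355, E 491. E has a majority.

E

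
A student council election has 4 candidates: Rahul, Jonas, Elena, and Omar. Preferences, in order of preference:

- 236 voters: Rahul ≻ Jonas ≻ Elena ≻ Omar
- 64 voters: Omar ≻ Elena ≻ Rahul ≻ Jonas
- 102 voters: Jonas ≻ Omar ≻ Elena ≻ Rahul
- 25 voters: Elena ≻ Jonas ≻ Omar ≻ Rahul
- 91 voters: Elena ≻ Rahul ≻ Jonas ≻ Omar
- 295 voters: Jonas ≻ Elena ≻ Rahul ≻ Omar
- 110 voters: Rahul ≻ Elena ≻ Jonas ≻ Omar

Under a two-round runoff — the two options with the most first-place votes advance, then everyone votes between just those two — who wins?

Rahul

Round 1 first-place votes: Rahul 346, Jonas 397, Elena 116, Omar 64.
Jonas and Rahul advance.
Runoff: Jonas is preferred to Rahul by 422 voters; Rahul by 501.
Rahul wins the runoff.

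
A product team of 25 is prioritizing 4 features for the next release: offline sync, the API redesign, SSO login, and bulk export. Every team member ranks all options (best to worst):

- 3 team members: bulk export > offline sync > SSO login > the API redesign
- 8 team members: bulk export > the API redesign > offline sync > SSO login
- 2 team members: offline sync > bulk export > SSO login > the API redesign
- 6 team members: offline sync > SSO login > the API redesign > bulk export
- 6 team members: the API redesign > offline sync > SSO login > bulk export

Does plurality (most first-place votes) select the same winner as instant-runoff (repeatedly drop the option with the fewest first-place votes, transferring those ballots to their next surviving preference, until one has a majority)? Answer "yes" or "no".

Plurality — first-place votes: offline sync 8, the API redesign 6, SSO login 0, bulk export 11. Winner: bulk export.
Instant-runoff — R1 offline sync 8, the API redesign 6, SSO login 0, bulk export 11 (SSO login out); R2 offline sync 8, the API redesign 6, bulk export 11 (the API redesign out); R3 offline sync 14, bulk export 11 (offline sync winner). Winner: offline sync.
The two methods disagree.

no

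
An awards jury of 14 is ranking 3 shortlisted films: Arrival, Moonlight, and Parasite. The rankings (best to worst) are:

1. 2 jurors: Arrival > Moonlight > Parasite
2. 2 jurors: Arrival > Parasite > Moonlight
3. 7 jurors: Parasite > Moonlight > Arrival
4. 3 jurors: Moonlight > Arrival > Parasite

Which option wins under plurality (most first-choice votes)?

Parasite

First-place votes: Arrival 4, Moonlight 3, Parasite 7.
Parasite has the most first-place votes.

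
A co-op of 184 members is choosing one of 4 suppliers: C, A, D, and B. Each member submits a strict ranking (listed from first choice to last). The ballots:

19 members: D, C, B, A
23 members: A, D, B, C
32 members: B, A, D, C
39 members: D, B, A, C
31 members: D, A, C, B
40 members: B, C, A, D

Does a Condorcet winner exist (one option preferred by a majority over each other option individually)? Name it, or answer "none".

Checking pairwise contests:
A beats C 125–59.
B beats A 130–54.
A beats D 95–89.
D beats B 112–72.
Every option loses at least one head-to-head, so there is no Condorcet winner.

none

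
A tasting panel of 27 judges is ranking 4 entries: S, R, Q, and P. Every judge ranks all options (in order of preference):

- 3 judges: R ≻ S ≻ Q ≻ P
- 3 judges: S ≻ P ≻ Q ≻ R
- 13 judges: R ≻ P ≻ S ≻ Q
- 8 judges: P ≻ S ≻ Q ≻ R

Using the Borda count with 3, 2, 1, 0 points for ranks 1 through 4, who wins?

S: 3·2 + 3·3 + 13·1 + 8·2 = 44
R: 3·3 + 3·0 + 13·3 + 8·0 = 48
Q: 3·1 + 3·1 + 13·0 + 8·1 = 14
P: 3·0 + 3·2 + 13·2 + 8·3 = 56
P has the highest Borda score (56).

P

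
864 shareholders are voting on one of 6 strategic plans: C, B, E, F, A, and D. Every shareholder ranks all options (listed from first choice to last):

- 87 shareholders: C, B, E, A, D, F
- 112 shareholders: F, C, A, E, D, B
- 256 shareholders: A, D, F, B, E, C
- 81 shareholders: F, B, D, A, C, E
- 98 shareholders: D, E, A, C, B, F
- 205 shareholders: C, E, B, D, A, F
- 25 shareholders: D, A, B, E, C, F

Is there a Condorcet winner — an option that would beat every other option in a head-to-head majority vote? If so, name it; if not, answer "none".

A

A vs C: 460–404 for A.
A vs B: 491–373 for A.
A vs E: 474–390 for A.
A vs F: 671–193 for A.
A vs D: 455–409 for A.
A beats every other option head-to-head.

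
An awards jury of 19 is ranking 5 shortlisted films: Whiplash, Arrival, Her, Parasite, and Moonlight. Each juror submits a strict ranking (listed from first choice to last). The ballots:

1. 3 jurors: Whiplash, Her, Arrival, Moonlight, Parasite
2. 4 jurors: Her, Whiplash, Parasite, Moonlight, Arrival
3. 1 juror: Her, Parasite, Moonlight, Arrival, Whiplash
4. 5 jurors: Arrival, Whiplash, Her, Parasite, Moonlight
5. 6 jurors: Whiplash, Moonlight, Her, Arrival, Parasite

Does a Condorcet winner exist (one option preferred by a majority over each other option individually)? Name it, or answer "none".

Whiplash

Whiplash vs Arrival: 13–6 for Whiplash.
Whiplash vs Her: 14–5 for Whiplash.
Whiplash vs Parasite: 18–1 for Whiplash.
Whiplash vs Moonlight: 18–1 for Whiplash.
Whiplash beats every other option head-to-head.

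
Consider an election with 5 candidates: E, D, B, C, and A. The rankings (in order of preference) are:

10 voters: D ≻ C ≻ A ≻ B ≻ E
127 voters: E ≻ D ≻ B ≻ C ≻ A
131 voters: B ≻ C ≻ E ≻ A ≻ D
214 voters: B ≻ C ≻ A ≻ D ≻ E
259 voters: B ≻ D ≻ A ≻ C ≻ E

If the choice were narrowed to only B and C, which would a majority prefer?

B

Voters preferring B to C: 731; preferring C to B: 10.
B wins the head-to-head.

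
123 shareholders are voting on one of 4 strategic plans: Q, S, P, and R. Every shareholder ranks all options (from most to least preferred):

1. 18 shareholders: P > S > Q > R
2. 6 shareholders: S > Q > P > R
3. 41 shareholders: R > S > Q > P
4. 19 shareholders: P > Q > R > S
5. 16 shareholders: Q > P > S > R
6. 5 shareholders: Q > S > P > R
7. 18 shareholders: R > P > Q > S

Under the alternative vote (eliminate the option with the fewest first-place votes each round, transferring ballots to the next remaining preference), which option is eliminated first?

Round 1: Q 21, S 6, P 37, R 59. Eliminate S.

S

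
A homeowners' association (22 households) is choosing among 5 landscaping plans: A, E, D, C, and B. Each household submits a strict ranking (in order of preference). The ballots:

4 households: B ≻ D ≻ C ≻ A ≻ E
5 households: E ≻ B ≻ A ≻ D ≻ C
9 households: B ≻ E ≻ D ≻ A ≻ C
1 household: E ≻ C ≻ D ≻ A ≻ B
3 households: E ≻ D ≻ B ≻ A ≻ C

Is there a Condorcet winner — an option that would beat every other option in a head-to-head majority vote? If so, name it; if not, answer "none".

B

B vs A: 21–1 for B.
B vs E: 13–9 for B.
B vs D: 18–4 for B.
B vs C: 21–1 for B.
B beats every other option head-to-head.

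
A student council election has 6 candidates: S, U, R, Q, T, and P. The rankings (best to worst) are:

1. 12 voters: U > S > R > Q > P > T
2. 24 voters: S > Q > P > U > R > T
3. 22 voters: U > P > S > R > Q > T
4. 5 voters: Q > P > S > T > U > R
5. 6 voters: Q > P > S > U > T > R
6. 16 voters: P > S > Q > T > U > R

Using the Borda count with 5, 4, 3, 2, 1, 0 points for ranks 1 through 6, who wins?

S

S: 12·4 + 24·5 + 22·3 + 5·3 + 6·3 + 16·4 = 331
U: 12·5 + 24·2 + 22·5 + 5·1 + 6·2 + 16·1 = 251
R: 12·3 + 24·1 + 22·2 + 5·0 + 6·0 + 16·0 = 104
Q: 12·2 + 24·4 + 22·1 + 5·5 + 6·5 + 16·3 = 245
T: 12·0 + 24·0 + 22·0 + 5·2 + 6·1 + 16·2 = 48
P: 12·1 + 24·3 + 22·4 + 5·4 + 6·4 + 16·5 = 296
S has the highest Borda score (331).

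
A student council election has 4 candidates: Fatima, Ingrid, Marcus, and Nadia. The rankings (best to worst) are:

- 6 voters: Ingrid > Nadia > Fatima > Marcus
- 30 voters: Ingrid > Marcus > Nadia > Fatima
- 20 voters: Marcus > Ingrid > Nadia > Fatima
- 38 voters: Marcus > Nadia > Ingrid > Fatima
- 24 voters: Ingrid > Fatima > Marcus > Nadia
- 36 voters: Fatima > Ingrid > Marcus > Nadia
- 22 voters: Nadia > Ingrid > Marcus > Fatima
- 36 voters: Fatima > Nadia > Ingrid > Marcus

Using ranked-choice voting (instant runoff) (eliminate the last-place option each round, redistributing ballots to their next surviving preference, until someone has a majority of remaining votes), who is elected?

Round 1: Fatima 72, Ingrid 60, Marcus 58, Nadia 22. Eliminate Nadia.
Round 2: Fatima 72, Ingrid 82, Marcus 58. Eliminate Marcus.
Round 3: Fatima 72, Ingrid 140. Ingrid has a majority.

Ingrid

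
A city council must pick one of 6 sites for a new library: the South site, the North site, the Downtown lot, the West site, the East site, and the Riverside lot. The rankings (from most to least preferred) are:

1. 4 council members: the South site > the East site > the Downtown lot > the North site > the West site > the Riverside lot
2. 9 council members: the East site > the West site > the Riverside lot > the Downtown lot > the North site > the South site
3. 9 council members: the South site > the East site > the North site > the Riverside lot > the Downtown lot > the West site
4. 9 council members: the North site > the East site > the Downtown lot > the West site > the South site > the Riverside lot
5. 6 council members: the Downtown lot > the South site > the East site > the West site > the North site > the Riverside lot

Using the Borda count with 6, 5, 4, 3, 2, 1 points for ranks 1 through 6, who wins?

the South site: 4·6 + 9·1 + 9·6 + 9·2 + 6·5 = 135
the North site: 4·3 + 9·2 + 9·4 + 9·6 + 6·2 = 132
the Downtown lot: 4·4 + 9·3 + 9·2 + 9·4 + 6·6 = 133
the West site: 4·2 + 9·5 + 9·1 + 9·3 + 6·3 = 107
the East site: 4·5 + 9·6 + 9·5 + 9·5 + 6·4 = 188
the Riverside lot: 4·1 + 9·4 + 9·3 + 9·1 + 6·1 = 82
the East site has the highest Borda score (188).

the East site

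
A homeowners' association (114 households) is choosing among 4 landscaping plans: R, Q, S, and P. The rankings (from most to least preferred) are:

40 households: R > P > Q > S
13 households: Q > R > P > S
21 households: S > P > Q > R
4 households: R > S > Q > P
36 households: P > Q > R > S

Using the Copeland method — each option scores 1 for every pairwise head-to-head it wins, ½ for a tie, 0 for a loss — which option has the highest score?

R: beats S; ties P; loses to Q → score 1.5.
Q: beats R and S; loses to P → score 2.
S: loses to R, Q, and P → score 0.
P: beats Q and S; ties R → score 2.5.
P has the best pairwise record.

P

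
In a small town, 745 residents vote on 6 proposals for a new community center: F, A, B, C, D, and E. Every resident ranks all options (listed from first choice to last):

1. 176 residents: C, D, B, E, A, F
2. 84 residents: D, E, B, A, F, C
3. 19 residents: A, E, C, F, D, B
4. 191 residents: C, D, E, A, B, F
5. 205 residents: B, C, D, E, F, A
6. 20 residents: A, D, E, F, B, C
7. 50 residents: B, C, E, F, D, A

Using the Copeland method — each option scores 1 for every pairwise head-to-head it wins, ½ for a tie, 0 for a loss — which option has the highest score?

F: loses to A, B, C, D, and E → score 0.
A: beats F; loses to B, C, D, and E → score 1.
B: beats F, A, and E; loses to C and D → score 3.
C: beats F, A, B, D, and E → score 5.
D: beats F, A, B, and E; loses to C → score 4.
E: beats F and A; loses to B, C, and D → score 2.
C has the best pairwise record.

C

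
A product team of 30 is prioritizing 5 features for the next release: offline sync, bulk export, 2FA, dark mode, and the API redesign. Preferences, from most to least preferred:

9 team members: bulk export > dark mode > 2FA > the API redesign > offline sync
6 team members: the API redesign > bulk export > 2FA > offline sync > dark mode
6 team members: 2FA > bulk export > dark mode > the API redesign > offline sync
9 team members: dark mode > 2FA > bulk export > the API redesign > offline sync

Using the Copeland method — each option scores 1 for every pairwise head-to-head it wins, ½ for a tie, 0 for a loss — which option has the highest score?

offline sync: loses to bulk export, 2FA, dark mode, and the API redesign → score 0.
bulk export: beats offline sync, dark mode, and the API redesign; ties 2FA → score 3.5.
2FA: beats offline sync and the API redesign; ties bulk export; loses to dark mode → score 2.5.
dark mode: beats offline sync, 2FA, and the API redesign; loses to bulk export → score 3.
the API redesign: beats offline sync; loses to bulk export, 2FA, and dark mode → score 1.
bulk export has the best pairwise record.

bulk export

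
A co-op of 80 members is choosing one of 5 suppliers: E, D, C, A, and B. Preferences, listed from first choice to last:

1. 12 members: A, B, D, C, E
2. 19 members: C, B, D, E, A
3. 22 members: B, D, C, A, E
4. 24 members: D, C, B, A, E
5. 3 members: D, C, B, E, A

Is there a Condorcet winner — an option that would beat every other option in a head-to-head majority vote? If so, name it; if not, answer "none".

Checking pairwise contests:
D beats E 80–0.
B beats D 53–27.
D beats C 61–19.
D beats A 68–12.
C beats B 46–34.
Every option loses at least one head-to-head, so there is no Condorcet winner.

none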